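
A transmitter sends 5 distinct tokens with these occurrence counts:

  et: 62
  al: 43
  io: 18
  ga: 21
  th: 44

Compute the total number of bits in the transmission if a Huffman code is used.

Greedily combine the two least-frequent nodes:
io(18) + ga(21) → 39
39 + al(43) → 82
th(44) + et(62) → 106
82 + 106 → 188
Total encoded bits = sum of merged weights = 39 + 82 + 106 + 188 = 415.

415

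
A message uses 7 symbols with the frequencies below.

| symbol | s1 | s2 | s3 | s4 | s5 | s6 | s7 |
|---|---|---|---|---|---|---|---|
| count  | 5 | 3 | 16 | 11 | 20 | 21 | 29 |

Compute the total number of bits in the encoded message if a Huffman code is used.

Greedily combine the two least-frequent nodes:
combine s2(3), s1(5) → 8
combine 8, s4(11) → 19
combine s3(16), 19 → 35
combine s5(20), s6(21) → 41
combine s7(29), 35 → 64
combine 41, 64 → 105
Each symbol's bit-cost is frequency × depth; summing gives 272 bits (equivalently 8 + 19 + 35 + 41 + 64 + 105).

272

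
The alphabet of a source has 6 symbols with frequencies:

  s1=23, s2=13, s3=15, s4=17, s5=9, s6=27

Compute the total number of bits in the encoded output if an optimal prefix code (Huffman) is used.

Build the Huffman tree bottom-up:
s5(9) + s2(13) → 22
s3(15) + s4(17) → 32
22 + s1(23) → 45
s6(27) + 32 → 59
45 + 59 → 104
The encoded length is the sum of every internal node's weight: 22 + 32 + 45 + 59 + 104 = 262 bits.

262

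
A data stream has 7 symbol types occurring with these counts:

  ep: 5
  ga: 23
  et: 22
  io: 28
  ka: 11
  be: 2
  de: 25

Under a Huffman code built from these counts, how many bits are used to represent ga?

2

Build the tree from the bottom:
be(2) + ep(5) → 7
7 + ka(11) → 18
18 + et(22) → 40
ga(23) + de(25) → 48
io(28) + 40 → 68
48 + 68 → 116
ga's leaf is at depth 2, giving a 2-bit codeword.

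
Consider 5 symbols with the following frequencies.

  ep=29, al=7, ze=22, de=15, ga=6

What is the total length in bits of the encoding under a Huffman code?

170

Greedily combine the two least-frequent nodes:
combine ga(6), al(7) → 13
combine 13, de(15) → 28
combine ze(22), 28 → 50
combine ep(29), 50 → 79
The encoded length is the sum of every internal node's weight: 13 + 28 + 50 + 79 = 170 bits.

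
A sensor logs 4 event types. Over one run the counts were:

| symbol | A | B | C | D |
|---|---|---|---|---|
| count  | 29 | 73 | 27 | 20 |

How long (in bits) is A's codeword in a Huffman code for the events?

Build the tree from the bottom:
merge D(20) and C(27): 47
merge A(29) and 47: 76
merge B(73) and 76: 149
A's leaf is at depth 2, giving a 2-bit codeword.

2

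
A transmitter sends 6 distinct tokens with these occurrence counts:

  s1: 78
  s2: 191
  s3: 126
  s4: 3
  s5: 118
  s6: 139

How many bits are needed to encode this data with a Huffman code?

Greedily combine the two least-frequent nodes:
s4(3) + s1(78) → 81
81 + s5(118) → 199
s3(126) + s6(139) → 265
s2(191) + 199 → 390
265 + 390 → 655
Total encoded bits = sum of merged weights = 81 + 199 + 265 + 390 + 655 = 1590.

1590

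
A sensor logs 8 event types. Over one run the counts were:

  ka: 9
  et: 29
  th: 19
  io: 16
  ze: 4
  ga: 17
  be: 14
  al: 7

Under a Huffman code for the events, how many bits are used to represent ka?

3

Repeatedly merge the two smallest:
combine ze(4), al(7) → 11
combine ka(9), 11 → 20
combine be(14), io(16) → 30
combine ga(17), th(19) → 36
combine 20, et(29) → 49
combine 30, 36 → 66
combine 49, 66 → 115
The subtree containing ka is merged 3 times, so code length = 3.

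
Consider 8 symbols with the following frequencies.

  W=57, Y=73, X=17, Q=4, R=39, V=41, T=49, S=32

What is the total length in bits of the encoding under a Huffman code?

Build the Huffman tree bottom-up:
Q(4) + X(17) → 21
21 + S(32) → 53
R(39) + V(41) → 80
T(49) + 53 → 102
W(57) + Y(73) → 130
80 + 102 → 182
130 + 182 → 312
The encoded length is the sum of every internal node's weight: 21 + 53 + 80 + 102 + 130 + 182 + 312 = 880 bits.

880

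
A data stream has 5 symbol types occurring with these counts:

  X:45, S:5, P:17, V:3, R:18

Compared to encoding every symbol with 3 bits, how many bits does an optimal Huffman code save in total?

100

Fixed-length: 3 bits × 88 symbols = 264 bits.
Huffman merges:
combine V(3), S(5) → 8
combine 8, P(17) → 25
combine R(18), 25 → 43
combine 43, X(45) → 88
Huffman total = 8 + 25 + 43 + 88 = 164 bits.
Saving = 264 − 164 = 100 bits.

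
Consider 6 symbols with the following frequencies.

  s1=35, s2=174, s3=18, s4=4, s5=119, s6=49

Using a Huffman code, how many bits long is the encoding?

Greedily combine the two least-frequent nodes:
merge s4(4) and s3(18): 22
merge 22 and s1(35): 57
merge s6(49) and 57: 106
merge 106 and s5(119): 225
merge s2(174) and 225: 399
Each symbol's bit-cost is frequency × depth; summing gives 809 bits (equivalently 22 + 57 + 106 + 225 + 399).

809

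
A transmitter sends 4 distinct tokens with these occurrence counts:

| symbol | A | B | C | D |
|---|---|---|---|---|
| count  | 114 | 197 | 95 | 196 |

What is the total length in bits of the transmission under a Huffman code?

1204

Build the Huffman tree bottom-up:
merge C(95) and A(114): 209
merge D(196) and B(197): 393
merge 209 and 393: 602
Each symbol's bit-cost is frequency × depth; summing gives 1204 bits (equivalently 209 + 393 + 602).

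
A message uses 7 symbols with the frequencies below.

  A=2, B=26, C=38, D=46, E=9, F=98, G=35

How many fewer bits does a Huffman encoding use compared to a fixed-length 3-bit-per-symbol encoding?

Fixed-length: 3 bits × 254 symbols = 762 bits.
Huffman merges:
A(2) + E(9) → 11
11 + B(26) → 37
G(35) + 37 → 72
C(38) + D(46) → 84
72 + 84 → 156
F(98) + 156 → 254
Huffman total = 11 + 37 + 72 + 84 + 156 + 254 = 614 bits.
Saving = 762 − 614 = 148 bits.

148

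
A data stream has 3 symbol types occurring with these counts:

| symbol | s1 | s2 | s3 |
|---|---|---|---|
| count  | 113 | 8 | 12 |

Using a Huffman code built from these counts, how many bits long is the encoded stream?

Merge the two smallest weights repeatedly:
s2(8) + s3(12) → 20
20 + s1(113) → 133
Total encoded bits = sum of merged weights = 20 + 133 = 153.

153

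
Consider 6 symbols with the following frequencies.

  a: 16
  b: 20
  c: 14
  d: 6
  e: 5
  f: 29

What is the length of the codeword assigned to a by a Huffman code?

Repeatedly merge the two smallest:
e(5) + d(6) → 11
11 + c(14) → 25
a(16) + b(20) → 36
25 + f(29) → 54
36 + 54 → 90
a's leaf is at depth 2, giving a 2-bit codeword.

2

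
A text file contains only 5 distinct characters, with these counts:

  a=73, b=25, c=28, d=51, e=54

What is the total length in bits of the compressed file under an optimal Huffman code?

Greedily combine the two least-frequent nodes:
combine b(25), c(28) → 53
combine d(51), 53 → 104
combine e(54), a(73) → 127
combine 104, 127 → 231
Each symbol's bit-cost is frequency × depth; summing gives 515 bits (equivalently 53 + 104 + 127 + 231).

515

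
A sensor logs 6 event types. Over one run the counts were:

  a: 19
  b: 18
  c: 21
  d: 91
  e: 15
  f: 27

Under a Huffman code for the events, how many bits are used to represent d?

1

Repeatedly merge the two smallest:
combine e(15), b(18) → 33
combine a(19), c(21) → 40
combine f(27), 33 → 60
combine 40, 60 → 100
combine d(91), 100 → 191
d sits one level below the root: a 1-bit codeword.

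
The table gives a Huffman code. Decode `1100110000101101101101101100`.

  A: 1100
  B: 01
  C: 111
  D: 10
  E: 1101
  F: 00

Read left to right; each codeword is recognised as soon as it completes (prefix code):
  1100→A | 1100→A | 00→F | 10→D | 1101→E | 10→D | 1101→E | 10→D | 1100→A
Decoded message: AAFDEDEDA

AAFDEDEDA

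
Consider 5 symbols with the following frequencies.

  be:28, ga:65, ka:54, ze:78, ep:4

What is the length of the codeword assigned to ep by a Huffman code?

3

Huffman merges, smallest pair first:
merge ep(4) and be(28): 32
merge 32 and ka(54): 86
merge ga(65) and ze(78): 143
merge 86 and 143: 229
The subtree containing ep is merged 3 times, so code length = 3.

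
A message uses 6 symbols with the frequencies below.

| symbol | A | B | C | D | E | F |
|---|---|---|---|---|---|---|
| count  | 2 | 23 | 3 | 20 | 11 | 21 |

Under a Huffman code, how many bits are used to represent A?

4

Huffman merges, smallest pair first:
A(2) + C(3) → 5
5 + E(11) → 16
16 + D(20) → 36
F(21) + B(23) → 44
36 + 44 → 80
A sits 4 levels below the root, so its codeword is 4 bits.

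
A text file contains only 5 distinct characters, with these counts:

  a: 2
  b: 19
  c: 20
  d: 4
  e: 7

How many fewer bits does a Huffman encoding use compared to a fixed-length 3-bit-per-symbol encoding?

Fixed-length: 3 bits × 52 symbols = 156 bits.
Huffman merges:
merge a(2) and d(4): 6
merge 6 and e(7): 13
merge 13 and b(19): 32
merge c(20) and 32: 52
Huffman total = 6 + 13 + 32 + 52 = 103 bits.
Saving = 156 − 103 = 53 bits.

53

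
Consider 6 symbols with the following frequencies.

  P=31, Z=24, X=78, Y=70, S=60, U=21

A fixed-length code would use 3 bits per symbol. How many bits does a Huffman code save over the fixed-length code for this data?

163

Fixed-length: 3 bits × 284 symbols = 852 bits.
Huffman merges:
combine U(21), Z(24) → 45
combine P(31), 45 → 76
combine S(60), Y(70) → 130
combine 76, X(78) → 154
combine 130, 154 → 284
Huffman total = 45 + 76 + 130 + 154 + 284 = 689 bits.
Saving = 852 − 689 = 163 bits.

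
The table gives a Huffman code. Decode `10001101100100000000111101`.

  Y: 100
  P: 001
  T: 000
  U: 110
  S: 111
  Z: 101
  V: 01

YVZYYTTSZ

Read left to right; each codeword is recognised as soon as it completes (prefix code):
  100→Y | 01→V | 101→Z | 100→Y | 100→Y | 000→T | 000→T | 111→S | 101→Z
Decoded message: YVZYYTTSZ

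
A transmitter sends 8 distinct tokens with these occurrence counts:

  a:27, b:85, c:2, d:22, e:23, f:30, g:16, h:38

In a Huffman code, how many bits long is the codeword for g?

Repeatedly merge the two smallest:
c(2) + g(16) → 18
18 + d(22) → 40
e(23) + a(27) → 50
f(30) + h(38) → 68
40 + 50 → 90
68 + b(85) → 153
90 + 153 → 243
g's leaf is at depth 4, giving a 4-bit codeword.

4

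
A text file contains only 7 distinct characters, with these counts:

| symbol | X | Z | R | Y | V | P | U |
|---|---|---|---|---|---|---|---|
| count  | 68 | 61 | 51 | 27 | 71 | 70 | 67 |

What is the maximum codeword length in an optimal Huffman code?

Merge the two lowest-weight nodes at each step:
Y(27) + R(51) → 78
Z(61) + U(67) → 128
X(68) + P(70) → 138
V(71) + 78 → 149
128 + 138 → 266
149 + 266 → 415
Maximum depth reached is 3.

3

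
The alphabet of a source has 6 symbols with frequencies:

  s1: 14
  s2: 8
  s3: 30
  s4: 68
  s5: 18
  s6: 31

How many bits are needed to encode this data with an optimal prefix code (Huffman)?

393

Build the Huffman tree bottom-up:
merge s2(8) and s1(14): 22
merge s5(18) and 22: 40
merge s3(30) and s6(31): 61
merge 40 and 61: 101
merge s4(68) and 101: 169
Each symbol's bit-cost is frequency × depth; summing gives 393 bits (equivalently 22 + 40 + 61 + 101 + 169).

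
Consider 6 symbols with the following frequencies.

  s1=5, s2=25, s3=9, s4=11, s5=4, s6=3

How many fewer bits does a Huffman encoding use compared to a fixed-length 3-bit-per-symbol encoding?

43

Fixed-length: 3 bits × 57 symbols = 171 bits.
Huffman merges:
combine s6(3), s5(4) → 7
combine s1(5), 7 → 12
combine s3(9), s4(11) → 20
combine 12, 20 → 32
combine s2(25), 32 → 57
Huffman total = 7 + 12 + 20 + 32 + 57 = 128 bits.
Saving = 171 − 128 = 43 bits.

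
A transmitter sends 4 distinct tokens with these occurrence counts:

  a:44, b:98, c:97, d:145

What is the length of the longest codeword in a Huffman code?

Merge the two lowest-weight nodes at each step:
merge a(44) and c(97): 141
merge b(98) and 141: 239
merge d(145) and 239: 384
The rarest symbols sit at the bottom; the longest codeword is 3 bits.

3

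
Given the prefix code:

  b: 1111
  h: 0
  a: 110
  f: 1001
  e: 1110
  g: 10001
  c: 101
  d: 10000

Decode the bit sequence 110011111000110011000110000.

ahbgfgd

Read left to right; each codeword is recognised as soon as it completes (prefix code):
  110→a | 0→h | 1111→b | 10001→g | 1001→f | 10001→g | 10000→d
Decoded message: ahbgfgd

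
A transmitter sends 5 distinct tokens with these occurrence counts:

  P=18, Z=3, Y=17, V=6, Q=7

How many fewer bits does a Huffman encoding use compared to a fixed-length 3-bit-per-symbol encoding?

Fixed-length: 3 bits × 51 symbols = 153 bits.
Huffman merges:
combine Z(3), V(6) → 9
combine Q(7), 9 → 16
combine 16, Y(17) → 33
combine P(18), 33 → 51
Huffman total = 9 + 16 + 33 + 51 = 109 bits.
Saving = 153 − 109 = 44 bits.

44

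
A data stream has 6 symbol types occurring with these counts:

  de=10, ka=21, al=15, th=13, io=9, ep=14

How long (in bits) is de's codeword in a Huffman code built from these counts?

3

Build the tree from the bottom:
combine io(9), de(10) → 19
combine th(13), ep(14) → 27
combine al(15), 19 → 34
combine ka(21), 27 → 48
combine 34, 48 → 82
de sits 3 levels below the root, so its codeword is 3 bits.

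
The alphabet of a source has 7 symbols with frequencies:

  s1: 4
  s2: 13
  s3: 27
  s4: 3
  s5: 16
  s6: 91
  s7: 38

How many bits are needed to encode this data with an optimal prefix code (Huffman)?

419

Greedily combine the two least-frequent nodes:
merge s4(3) and s1(4): 7
merge 7 and s2(13): 20
merge s5(16) and 20: 36
merge s3(27) and 36: 63
merge s7(38) and 63: 101
merge s6(91) and 101: 192
Each symbol's bit-cost is frequency × depth; summing gives 419 bits (equivalently 7 + 20 + 36 + 63 + 101 + 192).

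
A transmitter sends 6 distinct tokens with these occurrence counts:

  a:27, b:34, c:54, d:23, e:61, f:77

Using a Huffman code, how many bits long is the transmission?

Greedily combine the two least-frequent nodes:
merge d(23) and a(27): 50
merge b(34) and 50: 84
merge c(54) and e(61): 115
merge f(77) and 84: 161
merge 115 and 161: 276
Total encoded bits = sum of merged weights = 50 + 84 + 115 + 161 + 276 = 686.

686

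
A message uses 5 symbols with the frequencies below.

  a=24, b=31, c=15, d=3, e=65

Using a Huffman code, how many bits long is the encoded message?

271

Greedily combine the two least-frequent nodes:
merge d(3) and c(15): 18
merge 18 and a(24): 42
merge b(31) and 42: 73
merge e(65) and 73: 138
Total encoded bits = sum of merged weights = 18 + 42 + 73 + 138 = 271.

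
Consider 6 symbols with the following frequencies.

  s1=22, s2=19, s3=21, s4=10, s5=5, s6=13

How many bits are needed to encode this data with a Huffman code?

223

Merge the two smallest weights repeatedly:
s5(5) + s4(10) → 15
s6(13) + 15 → 28
s2(19) + s3(21) → 40
s1(22) + 28 → 50
40 + 50 → 90
Total encoded bits = sum of merged weights = 15 + 28 + 40 + 50 + 90 = 223.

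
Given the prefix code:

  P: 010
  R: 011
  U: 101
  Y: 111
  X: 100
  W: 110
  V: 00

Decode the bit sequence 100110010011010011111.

Read left to right; each codeword is recognised as soon as it completes (prefix code):
  100→X | 110→W | 010→P | 011→R | 010→P | 011→R | 111→Y
Decoded message: XWPRPRY

XWPRPRY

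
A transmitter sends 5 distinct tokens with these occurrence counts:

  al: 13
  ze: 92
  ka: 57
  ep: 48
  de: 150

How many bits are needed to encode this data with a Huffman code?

Build the Huffman tree bottom-up:
combine al(13), ep(48) → 61
combine ka(57), 61 → 118
combine ze(92), 118 → 210
combine de(150), 210 → 360
Total encoded bits = sum of merged weights = 61 + 118 + 210 + 360 = 749.

749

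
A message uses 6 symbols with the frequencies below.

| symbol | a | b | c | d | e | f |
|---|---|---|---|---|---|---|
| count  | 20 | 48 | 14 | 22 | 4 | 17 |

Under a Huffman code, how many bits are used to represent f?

3

Huffman merges, smallest pair first:
e(4) + c(14) → 18
f(17) + 18 → 35
a(20) + d(22) → 42
35 + 42 → 77
b(48) + 77 → 125
f sits 3 levels below the root, so its codeword is 3 bits.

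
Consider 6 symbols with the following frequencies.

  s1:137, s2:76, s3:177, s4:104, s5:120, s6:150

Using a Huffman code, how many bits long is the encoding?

Build the Huffman tree bottom-up:
s2(76) + s4(104) → 180
s5(120) + s1(137) → 257
s6(150) + s3(177) → 327
180 + 257 → 437
327 + 437 → 764
Each symbol's bit-cost is frequency × depth; summing gives 1965 bits (equivalently 180 + 257 + 327 + 437 + 764).

1965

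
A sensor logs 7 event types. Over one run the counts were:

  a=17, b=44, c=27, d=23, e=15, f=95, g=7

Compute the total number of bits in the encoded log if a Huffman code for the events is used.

555

Build the Huffman tree bottom-up:
merge g(7) and e(15): 22
merge a(17) and 22: 39
merge d(23) and c(27): 50
merge 39 and b(44): 83
merge 50 and 83: 133
merge f(95) and 133: 228
Total encoded bits = sum of merged weights = 22 + 39 + 50 + 83 + 133 + 228 = 555.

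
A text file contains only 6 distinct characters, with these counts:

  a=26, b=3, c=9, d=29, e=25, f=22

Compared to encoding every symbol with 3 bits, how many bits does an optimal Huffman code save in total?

Fixed-length: 3 bits × 114 symbols = 342 bits.
Huffman merges:
merge b(3) and c(9): 12
merge 12 and f(22): 34
merge e(25) and a(26): 51
merge d(29) and 34: 63
merge 51 and 63: 114
Huffman total = 12 + 34 + 51 + 63 + 114 = 274 bits.
Saving = 342 − 274 = 68 bits.

68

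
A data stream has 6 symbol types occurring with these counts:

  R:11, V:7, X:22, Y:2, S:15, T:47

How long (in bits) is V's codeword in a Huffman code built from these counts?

Build the tree from the bottom:
merge Y(2) and V(7): 9
merge 9 and R(11): 20
merge S(15) and 20: 35
merge X(22) and 35: 57
merge T(47) and 57: 104
The subtree containing V is merged 5 times, so code length = 5.

5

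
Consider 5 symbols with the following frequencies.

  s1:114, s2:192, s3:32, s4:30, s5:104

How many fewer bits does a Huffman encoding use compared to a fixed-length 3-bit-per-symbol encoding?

Fixed-length: 3 bits × 472 symbols = 1416 bits.
Huffman merges:
combine s4(30), s3(32) → 62
combine 62, s5(104) → 166
combine s1(114), 166 → 280
combine s2(192), 280 → 472
Huffman total = 62 + 166 + 280 + 472 = 980 bits.
Saving = 1416 − 980 = 436 bits.

436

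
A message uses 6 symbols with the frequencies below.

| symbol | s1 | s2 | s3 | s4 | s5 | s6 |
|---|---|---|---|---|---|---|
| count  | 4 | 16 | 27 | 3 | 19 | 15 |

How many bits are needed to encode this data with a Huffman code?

197

Build the Huffman tree bottom-up:
combine s4(3), s1(4) → 7
combine 7, s6(15) → 22
combine s2(16), s5(19) → 35
combine 22, s3(27) → 49
combine 35, 49 → 84
Total encoded bits = sum of merged weights = 7 + 22 + 35 + 49 + 84 = 197.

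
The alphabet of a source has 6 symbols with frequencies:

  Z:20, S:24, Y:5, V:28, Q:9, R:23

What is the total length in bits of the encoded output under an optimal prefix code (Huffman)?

Merge the two smallest weights repeatedly:
merge Y(5) and Q(9): 14
merge 14 and Z(20): 34
merge R(23) and S(24): 47
merge V(28) and 34: 62
merge 47 and 62: 109
Each symbol's bit-cost is frequency × depth; summing gives 266 bits (equivalently 14 + 34 + 47 + 62 + 109).

266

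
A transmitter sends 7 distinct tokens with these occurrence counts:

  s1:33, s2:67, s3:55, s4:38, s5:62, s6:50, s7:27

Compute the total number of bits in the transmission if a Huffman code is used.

927

Build the Huffman tree bottom-up:
combine s7(27), s1(33) → 60
combine s4(38), s6(50) → 88
combine s3(55), 60 → 115
combine s5(62), s2(67) → 129
combine 88, 115 → 203
combine 129, 203 → 332
Total encoded bits = sum of merged weights = 60 + 88 + 115 + 129 + 203 + 332 = 927.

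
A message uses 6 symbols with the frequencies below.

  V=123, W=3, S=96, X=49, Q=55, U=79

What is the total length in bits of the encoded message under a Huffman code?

969

Greedily combine the two least-frequent nodes:
combine W(3), X(49) → 52
combine 52, Q(55) → 107
combine U(79), S(96) → 175
combine 107, V(123) → 230
combine 175, 230 → 405
The encoded length is the sum of every internal node's weight: 52 + 107 + 175 + 230 + 405 = 969 bits.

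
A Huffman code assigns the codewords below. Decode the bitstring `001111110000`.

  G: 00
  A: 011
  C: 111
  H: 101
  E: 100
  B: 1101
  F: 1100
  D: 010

GCCGG

Read left to right; each codeword is recognised as soon as it completes (prefix code):
  00→G | 111→C | 111→C | 00→G | 00→G
Decoded message: GCCGG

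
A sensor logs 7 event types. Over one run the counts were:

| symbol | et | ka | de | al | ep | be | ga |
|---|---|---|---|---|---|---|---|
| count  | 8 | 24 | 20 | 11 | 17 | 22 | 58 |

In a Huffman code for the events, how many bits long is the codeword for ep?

Huffman merges, smallest pair first:
merge et(8) and al(11): 19
merge ep(17) and 19: 36
merge de(20) and be(22): 42
merge ka(24) and 36: 60
merge 42 and ga(58): 100
merge 60 and 100: 160
ep sits 3 levels below the root, so its codeword is 3 bits.

3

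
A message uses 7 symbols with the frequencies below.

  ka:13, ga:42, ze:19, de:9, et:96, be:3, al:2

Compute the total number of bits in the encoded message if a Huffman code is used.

364

Build the Huffman tree bottom-up:
combine al(2), be(3) → 5
combine 5, de(9) → 14
combine ka(13), 14 → 27
combine ze(19), 27 → 46
combine ga(42), 46 → 88
combine 88, et(96) → 184
The encoded length is the sum of every internal node's weight: 5 + 14 + 27 + 46 + 88 + 184 = 364 bits.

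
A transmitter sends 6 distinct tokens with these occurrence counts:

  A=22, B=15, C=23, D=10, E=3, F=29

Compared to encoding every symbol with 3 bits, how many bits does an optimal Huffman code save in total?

Fixed-length: 3 bits × 102 symbols = 306 bits.
Huffman merges:
merge E(3) and D(10): 13
merge 13 and B(15): 28
merge A(22) and C(23): 45
merge 28 and F(29): 57
merge 45 and 57: 102
Huffman total = 13 + 28 + 45 + 57 + 102 = 245 bits.
Saving = 306 − 245 = 61 bits.

61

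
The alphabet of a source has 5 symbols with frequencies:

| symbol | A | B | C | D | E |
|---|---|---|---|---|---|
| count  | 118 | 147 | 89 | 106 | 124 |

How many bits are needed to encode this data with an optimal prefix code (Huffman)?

Greedily combine the two least-frequent nodes:
merge C(89) and D(106): 195
merge A(118) and E(124): 242
merge B(147) and 195: 342
merge 242 and 342: 584
Each symbol's bit-cost is frequency × depth; summing gives 1363 bits (equivalently 195 + 242 + 342 + 584).

1363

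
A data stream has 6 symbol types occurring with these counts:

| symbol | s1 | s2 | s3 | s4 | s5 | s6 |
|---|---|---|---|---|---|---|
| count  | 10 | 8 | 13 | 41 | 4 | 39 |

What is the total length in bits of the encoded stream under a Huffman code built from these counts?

Build the Huffman tree bottom-up:
s5(4) + s2(8) → 12
s1(10) + 12 → 22
s3(13) + 22 → 35
35 + s6(39) → 74
s4(41) + 74 → 115
The encoded length is the sum of every internal node's weight: 12 + 22 + 35 + 74 + 115 = 258 bits.

258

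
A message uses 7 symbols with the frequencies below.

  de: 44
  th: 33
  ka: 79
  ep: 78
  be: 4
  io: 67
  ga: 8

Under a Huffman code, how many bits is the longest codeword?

Merge the two lowest-weight nodes at each step:
combine be(4), ga(8) → 12
combine 12, th(33) → 45
combine de(44), 45 → 89
combine io(67), ep(78) → 145
combine ka(79), 89 → 168
combine 145, 168 → 313
The first pair merged (be, ga) ends up deepest, at depth 5.

5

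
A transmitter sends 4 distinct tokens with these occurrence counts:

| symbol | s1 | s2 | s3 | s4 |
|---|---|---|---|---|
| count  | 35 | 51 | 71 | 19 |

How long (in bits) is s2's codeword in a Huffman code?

2

Huffman merges, smallest pair first:
merge s4(19) and s1(35): 54
merge s2(51) and 54: 105
merge s3(71) and 105: 176
s2's leaf is at depth 2, giving a 2-bit codeword.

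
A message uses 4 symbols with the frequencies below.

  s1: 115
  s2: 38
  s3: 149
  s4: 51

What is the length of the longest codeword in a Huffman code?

3

Merge the two lowest-weight nodes at each step:
combine s2(38), s4(51) → 89
combine 89, s1(115) → 204
combine s3(149), 204 → 353
The rarest symbols sit at the bottom; the longest codeword is 3 bits.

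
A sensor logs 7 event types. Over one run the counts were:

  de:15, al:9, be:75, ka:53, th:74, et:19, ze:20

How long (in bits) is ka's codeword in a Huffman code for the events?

Huffman merges, smallest pair first:
merge al(9) and de(15): 24
merge et(19) and ze(20): 39
merge 24 and 39: 63
merge ka(53) and 63: 116
merge th(74) and be(75): 149
merge 116 and 149: 265
ka's leaf is at depth 2, giving a 2-bit codeword.

2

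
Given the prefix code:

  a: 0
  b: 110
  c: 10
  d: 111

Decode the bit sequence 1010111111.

ccdd

Read left to right; each codeword is recognised as soon as it completes (prefix code):
  10→c | 10→c | 111→d | 111→d
Decoded message: ccdd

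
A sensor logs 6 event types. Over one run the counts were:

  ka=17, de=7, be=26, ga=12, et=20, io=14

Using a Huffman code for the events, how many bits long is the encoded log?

Merge the two smallest weights repeatedly:
combine de(7), ga(12) → 19
combine io(14), ka(17) → 31
combine 19, et(20) → 39
combine be(26), 31 → 57
combine 39, 57 → 96
Each symbol's bit-cost is frequency × depth; summing gives 242 bits (equivalently 19 + 31 + 39 + 57 + 96).

242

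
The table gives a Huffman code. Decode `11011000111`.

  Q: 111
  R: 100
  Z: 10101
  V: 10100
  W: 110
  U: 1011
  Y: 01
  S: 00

Read left to right; each codeword is recognised as soon as it completes (prefix code):
  110→W | 110→W | 00→S | 111→Q
Decoded message: WWSQ

WWSQ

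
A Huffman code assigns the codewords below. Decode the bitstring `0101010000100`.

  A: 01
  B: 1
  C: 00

AAACCBC

Read left to right; each codeword is recognised as soon as it completes (prefix code):
  01→A | 01→A | 01→A | 00→C | 00→C | 1→B | 00→C
Decoded message: AAACCBC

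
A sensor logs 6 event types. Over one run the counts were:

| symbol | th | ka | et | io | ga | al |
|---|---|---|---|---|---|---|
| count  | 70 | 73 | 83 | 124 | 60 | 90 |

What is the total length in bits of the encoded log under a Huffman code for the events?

Greedily combine the two least-frequent nodes:
ga(60) + th(70) → 130
ka(73) + et(83) → 156
al(90) + io(124) → 214
130 + 156 → 286
214 + 286 → 500
Total encoded bits = sum of merged weights = 130 + 156 + 214 + 286 + 500 = 1286.

1286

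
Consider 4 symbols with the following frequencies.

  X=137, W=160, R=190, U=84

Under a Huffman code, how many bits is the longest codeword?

2

Merge the two lowest-weight nodes at each step:
merge U(84) and X(137): 221
merge W(160) and R(190): 350
merge 221 and 350: 571
The rarest symbols sit at the bottom; the longest codeword is 2 bits.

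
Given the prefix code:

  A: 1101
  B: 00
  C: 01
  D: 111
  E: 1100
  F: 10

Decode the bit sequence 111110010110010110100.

Read left to right; each codeword is recognised as soon as it completes (prefix code):
  111→D | 1100→E | 10→F | 1100→E | 10→F | 1101→A | 00→B
Decoded message: DEFEFAB

DEFEFAB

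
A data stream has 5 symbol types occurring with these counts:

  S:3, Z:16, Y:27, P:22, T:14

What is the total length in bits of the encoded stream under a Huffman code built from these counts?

Greedily combine the two least-frequent nodes:
S(3) + T(14) → 17
Z(16) + 17 → 33
P(22) + Y(27) → 49
33 + 49 → 82
Each symbol's bit-cost is frequency × depth; summing gives 181 bits (equivalently 17 + 33 + 49 + 82).

181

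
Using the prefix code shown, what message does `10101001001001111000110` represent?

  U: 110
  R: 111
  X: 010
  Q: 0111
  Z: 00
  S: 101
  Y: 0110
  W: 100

SXXXQWY

Read left to right; each codeword is recognised as soon as it completes (prefix code):
  101→S | 010→X | 010→X | 010→X | 0111→Q | 100→W | 0110→Y
Decoded message: SXXXQWY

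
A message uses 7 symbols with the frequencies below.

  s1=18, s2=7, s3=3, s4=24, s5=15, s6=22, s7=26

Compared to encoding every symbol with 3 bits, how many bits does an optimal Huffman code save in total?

40

Fixed-length: 3 bits × 115 symbols = 345 bits.
Huffman merges:
s3(3) + s2(7) → 10
10 + s5(15) → 25
s1(18) + s6(22) → 40
s4(24) + 25 → 49
s7(26) + 40 → 66
49 + 66 → 115
Huffman total = 10 + 25 + 40 + 49 + 66 + 115 = 305 bits.
Saving = 345 − 305 = 40 bits.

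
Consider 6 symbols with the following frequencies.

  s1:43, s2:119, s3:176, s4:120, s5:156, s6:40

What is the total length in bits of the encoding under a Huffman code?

1593

Greedily combine the two least-frequent nodes:
combine s6(40), s1(43) → 83
combine 83, s2(119) → 202
combine s4(120), s5(156) → 276
combine s3(176), 202 → 378
combine 276, 378 → 654
Each symbol's bit-cost is frequency × depth; summing gives 1593 bits (equivalently 83 + 202 + 276 + 378 + 654).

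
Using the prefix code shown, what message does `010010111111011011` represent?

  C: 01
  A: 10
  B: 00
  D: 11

Read left to right; each codeword is recognised as soon as it completes (prefix code):
  01→C | 00→B | 10→A | 11→D | 11→D | 11→D | 01→C | 10→A | 11→D
Decoded message: CBADDDCAD

CBADDDCAD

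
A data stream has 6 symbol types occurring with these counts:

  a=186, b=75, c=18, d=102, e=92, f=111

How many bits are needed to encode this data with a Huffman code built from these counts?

1446

Merge the two smallest weights repeatedly:
merge c(18) and b(75): 93
merge e(92) and 93: 185
merge d(102) and f(111): 213
merge 185 and a(186): 371
merge 213 and 371: 584
Total encoded bits = sum of merged weights = 93 + 185 + 213 + 371 + 584 = 1446.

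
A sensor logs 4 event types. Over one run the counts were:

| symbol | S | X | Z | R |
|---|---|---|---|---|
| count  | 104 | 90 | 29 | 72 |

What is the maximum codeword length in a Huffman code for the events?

3

Merge the two lowest-weight nodes at each step:
merge Z(29) and R(72): 101
merge X(90) and 101: 191
merge S(104) and 191: 295
The first pair merged (Z, R) ends up deepest, at depth 3.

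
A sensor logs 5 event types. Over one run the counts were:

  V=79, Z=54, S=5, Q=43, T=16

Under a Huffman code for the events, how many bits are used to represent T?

Build the tree from the bottom:
S(5) + T(16) → 21
21 + Q(43) → 64
Z(54) + 64 → 118
V(79) + 118 → 197
T's leaf is at depth 4, giving a 4-bit codeword.

4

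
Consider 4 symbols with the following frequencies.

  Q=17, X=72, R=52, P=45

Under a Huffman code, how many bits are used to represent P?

Build the tree from the bottom:
Q(17) + P(45) → 62
R(52) + 62 → 114
X(72) + 114 → 186
P's leaf is at depth 3, giving a 3-bit codeword.

3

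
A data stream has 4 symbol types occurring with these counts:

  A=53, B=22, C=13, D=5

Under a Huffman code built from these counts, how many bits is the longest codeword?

3

Merge the two lowest-weight nodes at each step:
combine D(5), C(13) → 18
combine 18, B(22) → 40
combine 40, A(53) → 93
The first pair merged (D, C) ends up deepest, at depth 3.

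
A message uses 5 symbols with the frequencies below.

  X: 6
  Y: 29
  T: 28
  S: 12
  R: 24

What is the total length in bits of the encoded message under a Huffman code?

216

Greedily combine the two least-frequent nodes:
merge X(6) and S(12): 18
merge 18 and R(24): 42
merge T(28) and Y(29): 57
merge 42 and 57: 99
Each symbol's bit-cost is frequency × depth; summing gives 216 bits (equivalently 18 + 42 + 57 + 99).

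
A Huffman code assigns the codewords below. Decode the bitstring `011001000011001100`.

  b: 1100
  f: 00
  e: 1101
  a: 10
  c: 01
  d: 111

cacffbb

Read left to right; each codeword is recognised as soon as it completes (prefix code):
  01→c | 10→a | 01→c | 00→f | 00→f | 1100→b | 1100→b
Decoded message: cacffbb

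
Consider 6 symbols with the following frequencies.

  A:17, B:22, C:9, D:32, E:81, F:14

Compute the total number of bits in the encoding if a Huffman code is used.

Build the Huffman tree bottom-up:
merge C(9) and F(14): 23
merge A(17) and B(22): 39
merge 23 and D(32): 55
merge 39 and 55: 94
merge E(81) and 94: 175
The encoded length is the sum of every internal node's weight: 23 + 39 + 55 + 94 + 175 = 386 bits.

386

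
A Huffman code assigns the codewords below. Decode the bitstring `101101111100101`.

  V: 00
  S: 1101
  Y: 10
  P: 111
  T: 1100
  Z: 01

Read left to right; each codeword is recognised as soon as it completes (prefix code):
  10→Y | 1101→S | 111→P | 10→Y | 01→Z | 01→Z
Decoded message: YSPYZZ

YSPYZZ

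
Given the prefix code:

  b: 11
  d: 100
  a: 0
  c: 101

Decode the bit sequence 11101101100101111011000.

bccdcbcda

Read left to right; each codeword is recognised as soon as it completes (prefix code):
  11→b | 101→c | 101→c | 100→d | 101→c | 11→b | 101→c | 100→d | 0→a
Decoded message: bccdcbcda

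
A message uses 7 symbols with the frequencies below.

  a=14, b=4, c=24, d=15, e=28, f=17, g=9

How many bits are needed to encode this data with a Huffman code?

294

Greedily combine the two least-frequent nodes:
merge b(4) and g(9): 13
merge 13 and a(14): 27
merge d(15) and f(17): 32
merge c(24) and 27: 51
merge e(28) and 32: 60
merge 51 and 60: 111
The encoded length is the sum of every internal node's weight: 13 + 27 + 32 + 51 + 60 + 111 = 294 bits.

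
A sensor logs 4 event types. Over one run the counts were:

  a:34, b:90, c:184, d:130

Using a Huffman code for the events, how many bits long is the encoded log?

816

Build the Huffman tree bottom-up:
a(34) + b(90) → 124
124 + d(130) → 254
c(184) + 254 → 438
Total encoded bits = sum of merged weights = 124 + 254 + 438 = 816.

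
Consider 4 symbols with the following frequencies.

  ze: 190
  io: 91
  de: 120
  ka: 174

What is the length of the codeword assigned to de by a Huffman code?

2

Repeatedly merge the two smallest:
merge io(91) and de(120): 211
merge ka(174) and ze(190): 364
merge 211 and 364: 575
de's leaf is at depth 2, giving a 2-bit codeword.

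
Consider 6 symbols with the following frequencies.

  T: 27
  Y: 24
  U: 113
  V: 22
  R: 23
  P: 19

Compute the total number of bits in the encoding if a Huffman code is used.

499

Build the Huffman tree bottom-up:
merge P(19) and V(22): 41
merge R(23) and Y(24): 47
merge T(27) and 41: 68
merge 47 and 68: 115
merge U(113) and 115: 228
The encoded length is the sum of every internal node's weight: 41 + 47 + 68 + 115 + 228 = 499 bits.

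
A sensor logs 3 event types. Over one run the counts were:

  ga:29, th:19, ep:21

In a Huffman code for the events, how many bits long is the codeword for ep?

Huffman merges, smallest pair first:
th(19) + ep(21) → 40
ga(29) + 40 → 69
ep's leaf is at depth 2, giving a 2-bit codeword.

2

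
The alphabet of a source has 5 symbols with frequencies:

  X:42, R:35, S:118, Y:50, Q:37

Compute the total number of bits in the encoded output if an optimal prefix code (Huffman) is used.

610

Greedily combine the two least-frequent nodes:
R(35) + Q(37) → 72
X(42) + Y(50) → 92
72 + 92 → 164
S(118) + 164 → 282
Total encoded bits = sum of merged weights = 72 + 92 + 164 + 282 = 610.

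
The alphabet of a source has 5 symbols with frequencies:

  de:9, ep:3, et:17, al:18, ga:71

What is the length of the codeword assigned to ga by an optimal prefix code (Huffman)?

1

Build the tree from the bottom:
combine ep(3), de(9) → 12
combine 12, et(17) → 29
combine al(18), 29 → 47
combine 47, ga(71) → 118
ga is merged only at the final step, so code length = 1.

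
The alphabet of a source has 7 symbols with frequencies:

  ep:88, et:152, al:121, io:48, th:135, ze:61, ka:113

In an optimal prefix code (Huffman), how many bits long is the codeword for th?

Build the tree from the bottom:
merge io(48) and ze(61): 109
merge ep(88) and 109: 197
merge ka(113) and al(121): 234
merge th(135) and et(152): 287
merge 197 and 234: 431
merge 287 and 431: 718
th's leaf is at depth 2, giving a 2-bit codeword.

2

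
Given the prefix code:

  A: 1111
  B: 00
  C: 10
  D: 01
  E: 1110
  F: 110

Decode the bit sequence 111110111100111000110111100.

ACABEBFAB

Read left to right; each codeword is recognised as soon as it completes (prefix code):
  1111→A | 10→C | 1111→A | 00→B | 1110→E | 00→B | 110→F | 1111→A | 00→B
Decoded message: ACABEBFAB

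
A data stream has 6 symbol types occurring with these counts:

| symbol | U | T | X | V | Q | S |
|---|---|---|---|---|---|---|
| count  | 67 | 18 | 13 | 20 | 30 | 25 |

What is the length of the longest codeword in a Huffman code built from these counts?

Merge the two lowest-weight nodes at each step:
merge X(13) and T(18): 31
merge V(20) and S(25): 45
merge Q(30) and 31: 61
merge 45 and 61: 106
merge U(67) and 106: 173
The rarest symbols sit at the bottom; the longest codeword is 4 bits.

4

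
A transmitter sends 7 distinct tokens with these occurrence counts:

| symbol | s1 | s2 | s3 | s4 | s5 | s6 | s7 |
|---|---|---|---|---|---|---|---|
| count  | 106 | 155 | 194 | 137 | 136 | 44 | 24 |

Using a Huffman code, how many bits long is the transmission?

2107

Greedily combine the two least-frequent nodes:
s7(24) + s6(44) → 68
68 + s1(106) → 174
s5(136) + s4(137) → 273
s2(155) + 174 → 329
s3(194) + 273 → 467
329 + 467 → 796
The encoded length is the sum of every internal node's weight: 68 + 174 + 273 + 329 + 467 + 796 = 2107 bits.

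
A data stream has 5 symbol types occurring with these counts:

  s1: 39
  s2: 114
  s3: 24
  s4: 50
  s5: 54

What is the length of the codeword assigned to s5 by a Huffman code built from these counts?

3

Build the tree from the bottom:
s3(24) + s1(39) → 63
s4(50) + s5(54) → 104
63 + 104 → 167
s2(114) + 167 → 281
s5's leaf is at depth 3, giving a 3-bit codeword.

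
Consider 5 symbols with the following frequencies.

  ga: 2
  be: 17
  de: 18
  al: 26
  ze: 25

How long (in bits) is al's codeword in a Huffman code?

Repeatedly merge the two smallest:
ga(2) + be(17) → 19
de(18) + 19 → 37
ze(25) + al(26) → 51
37 + 51 → 88
al's leaf is at depth 2, giving a 2-bit codeword.

2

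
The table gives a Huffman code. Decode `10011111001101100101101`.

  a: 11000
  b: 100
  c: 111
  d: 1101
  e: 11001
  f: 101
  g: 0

bcefbff

Read left to right; each codeword is recognised as soon as it completes (prefix code):
  100→b | 111→c | 11001→e | 101→f | 100→b | 101→f | 101→f
Decoded message: bcefbff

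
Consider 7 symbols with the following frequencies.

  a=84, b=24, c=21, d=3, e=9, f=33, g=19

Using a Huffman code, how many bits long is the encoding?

454

Build the Huffman tree bottom-up:
merge d(3) and e(9): 12
merge 12 and g(19): 31
merge c(21) and b(24): 45
merge 31 and f(33): 64
merge 45 and 64: 109
merge a(84) and 109: 193
Each symbol's bit-cost is frequency × depth; summing gives 454 bits (equivalently 12 + 31 + 45 + 64 + 109 + 193).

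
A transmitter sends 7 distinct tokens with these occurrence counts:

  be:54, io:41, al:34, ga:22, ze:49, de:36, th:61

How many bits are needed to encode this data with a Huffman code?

Greedily combine the two least-frequent nodes:
ga(22) + al(34) → 56
de(36) + io(41) → 77
ze(49) + be(54) → 103
56 + th(61) → 117
77 + 103 → 180
117 + 180 → 297
Each symbol's bit-cost is frequency × depth; summing gives 830 bits (equivalently 56 + 77 + 103 + 117 + 180 + 297).

830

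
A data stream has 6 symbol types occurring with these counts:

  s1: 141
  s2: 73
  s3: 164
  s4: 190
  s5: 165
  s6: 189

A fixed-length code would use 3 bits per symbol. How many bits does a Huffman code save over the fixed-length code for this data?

Fixed-length: 3 bits × 922 symbols = 2766 bits.
Huffman merges:
s2(73) + s1(141) → 214
s3(164) + s5(165) → 329
s6(189) + s4(190) → 379
214 + 329 → 543
379 + 543 → 922
Huffman total = 214 + 329 + 379 + 543 + 922 = 2387 bits.
Saving = 2766 − 2387 = 379 bits.

379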